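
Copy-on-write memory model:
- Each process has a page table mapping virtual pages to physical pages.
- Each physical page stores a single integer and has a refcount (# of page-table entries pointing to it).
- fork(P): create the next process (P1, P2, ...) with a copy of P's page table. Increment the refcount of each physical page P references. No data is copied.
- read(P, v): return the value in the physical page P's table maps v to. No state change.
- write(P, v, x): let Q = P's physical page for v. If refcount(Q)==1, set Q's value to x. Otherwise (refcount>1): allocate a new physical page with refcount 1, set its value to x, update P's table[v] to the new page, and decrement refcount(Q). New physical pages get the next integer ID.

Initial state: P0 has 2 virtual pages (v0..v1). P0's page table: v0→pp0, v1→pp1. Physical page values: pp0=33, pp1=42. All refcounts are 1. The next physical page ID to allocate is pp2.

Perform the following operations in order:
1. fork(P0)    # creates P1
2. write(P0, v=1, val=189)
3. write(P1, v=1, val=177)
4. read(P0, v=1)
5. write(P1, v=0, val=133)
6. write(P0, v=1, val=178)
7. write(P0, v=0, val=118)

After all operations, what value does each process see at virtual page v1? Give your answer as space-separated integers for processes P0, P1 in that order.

Op 1: fork(P0) -> P1. 2 ppages; refcounts: pp0:2 pp1:2
Op 2: write(P0, v1, 189). refcount(pp1)=2>1 -> COPY to pp2. 3 ppages; refcounts: pp0:2 pp1:1 pp2:1
Op 3: write(P1, v1, 177). refcount(pp1)=1 -> write in place. 3 ppages; refcounts: pp0:2 pp1:1 pp2:1
Op 4: read(P0, v1) -> 189. No state change.
Op 5: write(P1, v0, 133). refcount(pp0)=2>1 -> COPY to pp3. 4 ppages; refcounts: pp0:1 pp1:1 pp2:1 pp3:1
Op 6: write(P0, v1, 178). refcount(pp2)=1 -> write in place. 4 ppages; refcounts: pp0:1 pp1:1 pp2:1 pp3:1
Op 7: write(P0, v0, 118). refcount(pp0)=1 -> write in place. 4 ppages; refcounts: pp0:1 pp1:1 pp2:1 pp3:1
P0: v1 -> pp2 = 178
P1: v1 -> pp1 = 177

Answer: 178 177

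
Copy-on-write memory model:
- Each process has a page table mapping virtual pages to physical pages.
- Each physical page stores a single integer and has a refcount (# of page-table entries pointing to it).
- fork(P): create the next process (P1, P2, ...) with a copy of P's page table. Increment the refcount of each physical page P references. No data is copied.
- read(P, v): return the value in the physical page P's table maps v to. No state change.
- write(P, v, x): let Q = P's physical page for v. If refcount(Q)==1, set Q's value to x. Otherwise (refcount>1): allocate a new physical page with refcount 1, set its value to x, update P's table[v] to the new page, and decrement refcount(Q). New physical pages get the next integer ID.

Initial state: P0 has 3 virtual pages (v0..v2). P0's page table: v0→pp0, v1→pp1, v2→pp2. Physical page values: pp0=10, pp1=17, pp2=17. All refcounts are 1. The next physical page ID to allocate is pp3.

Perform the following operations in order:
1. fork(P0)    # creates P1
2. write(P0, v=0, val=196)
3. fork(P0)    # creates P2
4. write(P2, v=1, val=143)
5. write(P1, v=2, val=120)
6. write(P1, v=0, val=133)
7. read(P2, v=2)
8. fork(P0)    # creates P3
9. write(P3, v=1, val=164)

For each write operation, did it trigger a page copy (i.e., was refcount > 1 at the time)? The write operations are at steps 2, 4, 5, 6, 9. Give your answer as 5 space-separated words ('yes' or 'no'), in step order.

Op 1: fork(P0) -> P1. 3 ppages; refcounts: pp0:2 pp1:2 pp2:2
Op 2: write(P0, v0, 196). refcount(pp0)=2>1 -> COPY to pp3. 4 ppages; refcounts: pp0:1 pp1:2 pp2:2 pp3:1
Op 3: fork(P0) -> P2. 4 ppages; refcounts: pp0:1 pp1:3 pp2:3 pp3:2
Op 4: write(P2, v1, 143). refcount(pp1)=3>1 -> COPY to pp4. 5 ppages; refcounts: pp0:1 pp1:2 pp2:3 pp3:2 pp4:1
Op 5: write(P1, v2, 120). refcount(pp2)=3>1 -> COPY to pp5. 6 ppages; refcounts: pp0:1 pp1:2 pp2:2 pp3:2 pp4:1 pp5:1
Op 6: write(P1, v0, 133). refcount(pp0)=1 -> write in place. 6 ppages; refcounts: pp0:1 pp1:2 pp2:2 pp3:2 pp4:1 pp5:1
Op 7: read(P2, v2) -> 17. No state change.
Op 8: fork(P0) -> P3. 6 ppages; refcounts: pp0:1 pp1:3 pp2:3 pp3:3 pp4:1 pp5:1
Op 9: write(P3, v1, 164). refcount(pp1)=3>1 -> COPY to pp6. 7 ppages; refcounts: pp0:1 pp1:2 pp2:3 pp3:3 pp4:1 pp5:1 pp6:1

yes yes yes no yes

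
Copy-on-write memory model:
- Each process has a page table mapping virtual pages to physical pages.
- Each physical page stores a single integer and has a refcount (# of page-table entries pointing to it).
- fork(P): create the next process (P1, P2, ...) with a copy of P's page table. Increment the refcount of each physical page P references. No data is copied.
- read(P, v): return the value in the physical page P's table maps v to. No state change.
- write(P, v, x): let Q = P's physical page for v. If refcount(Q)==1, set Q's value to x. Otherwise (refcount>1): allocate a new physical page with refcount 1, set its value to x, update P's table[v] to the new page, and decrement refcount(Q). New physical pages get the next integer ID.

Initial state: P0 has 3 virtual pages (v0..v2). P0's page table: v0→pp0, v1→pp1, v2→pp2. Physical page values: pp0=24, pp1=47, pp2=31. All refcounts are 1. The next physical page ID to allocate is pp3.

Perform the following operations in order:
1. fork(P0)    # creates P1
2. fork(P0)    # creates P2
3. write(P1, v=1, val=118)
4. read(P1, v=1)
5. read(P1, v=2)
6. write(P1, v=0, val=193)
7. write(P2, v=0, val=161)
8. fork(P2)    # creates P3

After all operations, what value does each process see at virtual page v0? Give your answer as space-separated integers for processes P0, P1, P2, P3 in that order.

Op 1: fork(P0) -> P1. 3 ppages; refcounts: pp0:2 pp1:2 pp2:2
Op 2: fork(P0) -> P2. 3 ppages; refcounts: pp0:3 pp1:3 pp2:3
Op 3: write(P1, v1, 118). refcount(pp1)=3>1 -> COPY to pp3. 4 ppages; refcounts: pp0:3 pp1:2 pp2:3 pp3:1
Op 4: read(P1, v1) -> 118. No state change.
Op 5: read(P1, v2) -> 31. No state change.
Op 6: write(P1, v0, 193). refcount(pp0)=3>1 -> COPY to pp4. 5 ppages; refcounts: pp0:2 pp1:2 pp2:3 pp3:1 pp4:1
Op 7: write(P2, v0, 161). refcount(pp0)=2>1 -> COPY to pp5. 6 ppages; refcounts: pp0:1 pp1:2 pp2:3 pp3:1 pp4:1 pp5:1
Op 8: fork(P2) -> P3. 6 ppages; refcounts: pp0:1 pp1:3 pp2:4 pp3:1 pp4:1 pp5:2
P0: v0 -> pp0 = 24
P1: v0 -> pp4 = 193
P2: v0 -> pp5 = 161
P3: v0 -> pp5 = 161

Answer: 24 193 161 161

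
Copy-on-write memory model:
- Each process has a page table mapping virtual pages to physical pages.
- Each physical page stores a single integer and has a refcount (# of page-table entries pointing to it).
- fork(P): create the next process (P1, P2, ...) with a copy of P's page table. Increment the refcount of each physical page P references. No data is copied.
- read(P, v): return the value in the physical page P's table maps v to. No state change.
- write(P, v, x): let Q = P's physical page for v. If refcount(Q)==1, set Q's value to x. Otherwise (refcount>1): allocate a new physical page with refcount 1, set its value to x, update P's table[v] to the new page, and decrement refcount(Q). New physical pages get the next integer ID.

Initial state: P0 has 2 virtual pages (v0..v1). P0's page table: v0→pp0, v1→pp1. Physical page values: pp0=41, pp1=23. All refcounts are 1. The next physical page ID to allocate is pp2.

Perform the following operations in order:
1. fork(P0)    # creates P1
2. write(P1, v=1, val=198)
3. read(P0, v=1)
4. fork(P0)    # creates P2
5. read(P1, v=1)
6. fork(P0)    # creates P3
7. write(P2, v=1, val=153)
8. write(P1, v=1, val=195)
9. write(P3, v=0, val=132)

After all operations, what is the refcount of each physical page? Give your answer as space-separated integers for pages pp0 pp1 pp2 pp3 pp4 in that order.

Op 1: fork(P0) -> P1. 2 ppages; refcounts: pp0:2 pp1:2
Op 2: write(P1, v1, 198). refcount(pp1)=2>1 -> COPY to pp2. 3 ppages; refcounts: pp0:2 pp1:1 pp2:1
Op 3: read(P0, v1) -> 23. No state change.
Op 4: fork(P0) -> P2. 3 ppages; refcounts: pp0:3 pp1:2 pp2:1
Op 5: read(P1, v1) -> 198. No state change.
Op 6: fork(P0) -> P3. 3 ppages; refcounts: pp0:4 pp1:3 pp2:1
Op 7: write(P2, v1, 153). refcount(pp1)=3>1 -> COPY to pp3. 4 ppages; refcounts: pp0:4 pp1:2 pp2:1 pp3:1
Op 8: write(P1, v1, 195). refcount(pp2)=1 -> write in place. 4 ppages; refcounts: pp0:4 pp1:2 pp2:1 pp3:1
Op 9: write(P3, v0, 132). refcount(pp0)=4>1 -> COPY to pp4. 5 ppages; refcounts: pp0:3 pp1:2 pp2:1 pp3:1 pp4:1

Answer: 3 2 1 1 1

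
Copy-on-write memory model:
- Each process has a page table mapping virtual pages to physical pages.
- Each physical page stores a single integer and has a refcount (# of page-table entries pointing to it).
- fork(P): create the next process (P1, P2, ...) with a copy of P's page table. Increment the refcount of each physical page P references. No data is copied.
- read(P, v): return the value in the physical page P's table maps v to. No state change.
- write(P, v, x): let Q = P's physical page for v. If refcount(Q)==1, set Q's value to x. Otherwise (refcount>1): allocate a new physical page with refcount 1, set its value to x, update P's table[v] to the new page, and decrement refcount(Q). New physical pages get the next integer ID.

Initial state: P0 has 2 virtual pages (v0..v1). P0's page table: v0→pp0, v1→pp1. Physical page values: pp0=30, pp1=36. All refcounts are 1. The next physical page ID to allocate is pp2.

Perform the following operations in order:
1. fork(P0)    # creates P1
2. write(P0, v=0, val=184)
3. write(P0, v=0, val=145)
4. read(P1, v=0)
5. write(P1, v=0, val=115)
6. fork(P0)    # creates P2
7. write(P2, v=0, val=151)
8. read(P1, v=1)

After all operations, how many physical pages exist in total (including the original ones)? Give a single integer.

Answer: 4

Derivation:
Op 1: fork(P0) -> P1. 2 ppages; refcounts: pp0:2 pp1:2
Op 2: write(P0, v0, 184). refcount(pp0)=2>1 -> COPY to pp2. 3 ppages; refcounts: pp0:1 pp1:2 pp2:1
Op 3: write(P0, v0, 145). refcount(pp2)=1 -> write in place. 3 ppages; refcounts: pp0:1 pp1:2 pp2:1
Op 4: read(P1, v0) -> 30. No state change.
Op 5: write(P1, v0, 115). refcount(pp0)=1 -> write in place. 3 ppages; refcounts: pp0:1 pp1:2 pp2:1
Op 6: fork(P0) -> P2. 3 ppages; refcounts: pp0:1 pp1:3 pp2:2
Op 7: write(P2, v0, 151). refcount(pp2)=2>1 -> COPY to pp3. 4 ppages; refcounts: pp0:1 pp1:3 pp2:1 pp3:1
Op 8: read(P1, v1) -> 36. No state change.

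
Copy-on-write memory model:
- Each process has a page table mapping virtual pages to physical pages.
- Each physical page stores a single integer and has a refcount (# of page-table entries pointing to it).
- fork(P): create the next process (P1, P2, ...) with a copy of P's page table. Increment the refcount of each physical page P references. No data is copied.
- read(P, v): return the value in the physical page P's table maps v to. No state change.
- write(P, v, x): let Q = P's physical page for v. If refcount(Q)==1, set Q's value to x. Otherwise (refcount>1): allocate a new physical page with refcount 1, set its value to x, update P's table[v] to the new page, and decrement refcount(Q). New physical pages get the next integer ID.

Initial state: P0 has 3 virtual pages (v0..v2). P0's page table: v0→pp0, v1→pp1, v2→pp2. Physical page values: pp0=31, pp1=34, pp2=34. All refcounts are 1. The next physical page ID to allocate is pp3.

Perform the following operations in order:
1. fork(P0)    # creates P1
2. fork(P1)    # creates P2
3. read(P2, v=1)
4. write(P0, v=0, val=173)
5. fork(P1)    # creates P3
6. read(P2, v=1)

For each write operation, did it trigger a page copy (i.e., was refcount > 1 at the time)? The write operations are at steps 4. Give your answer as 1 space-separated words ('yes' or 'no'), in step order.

Op 1: fork(P0) -> P1. 3 ppages; refcounts: pp0:2 pp1:2 pp2:2
Op 2: fork(P1) -> P2. 3 ppages; refcounts: pp0:3 pp1:3 pp2:3
Op 3: read(P2, v1) -> 34. No state change.
Op 4: write(P0, v0, 173). refcount(pp0)=3>1 -> COPY to pp3. 4 ppages; refcounts: pp0:2 pp1:3 pp2:3 pp3:1
Op 5: fork(P1) -> P3. 4 ppages; refcounts: pp0:3 pp1:4 pp2:4 pp3:1
Op 6: read(P2, v1) -> 34. No state change.

yes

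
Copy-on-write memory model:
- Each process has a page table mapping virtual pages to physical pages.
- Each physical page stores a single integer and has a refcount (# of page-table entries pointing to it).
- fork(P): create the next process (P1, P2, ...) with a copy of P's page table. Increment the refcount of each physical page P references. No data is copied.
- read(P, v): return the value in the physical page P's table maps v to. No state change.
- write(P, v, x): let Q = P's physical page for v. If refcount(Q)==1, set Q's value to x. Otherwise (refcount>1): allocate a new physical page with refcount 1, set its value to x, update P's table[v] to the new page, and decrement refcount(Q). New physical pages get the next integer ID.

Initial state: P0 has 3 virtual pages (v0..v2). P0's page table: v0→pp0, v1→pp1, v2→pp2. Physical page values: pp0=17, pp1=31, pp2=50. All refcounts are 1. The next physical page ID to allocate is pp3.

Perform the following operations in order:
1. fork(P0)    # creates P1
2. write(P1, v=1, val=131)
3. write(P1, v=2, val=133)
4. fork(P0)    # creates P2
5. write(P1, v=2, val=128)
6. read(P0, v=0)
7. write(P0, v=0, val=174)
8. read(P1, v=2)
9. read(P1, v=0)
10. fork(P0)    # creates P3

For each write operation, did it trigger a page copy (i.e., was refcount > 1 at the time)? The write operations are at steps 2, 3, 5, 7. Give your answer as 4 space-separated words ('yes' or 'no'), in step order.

Op 1: fork(P0) -> P1. 3 ppages; refcounts: pp0:2 pp1:2 pp2:2
Op 2: write(P1, v1, 131). refcount(pp1)=2>1 -> COPY to pp3. 4 ppages; refcounts: pp0:2 pp1:1 pp2:2 pp3:1
Op 3: write(P1, v2, 133). refcount(pp2)=2>1 -> COPY to pp4. 5 ppages; refcounts: pp0:2 pp1:1 pp2:1 pp3:1 pp4:1
Op 4: fork(P0) -> P2. 5 ppages; refcounts: pp0:3 pp1:2 pp2:2 pp3:1 pp4:1
Op 5: write(P1, v2, 128). refcount(pp4)=1 -> write in place. 5 ppages; refcounts: pp0:3 pp1:2 pp2:2 pp3:1 pp4:1
Op 6: read(P0, v0) -> 17. No state change.
Op 7: write(P0, v0, 174). refcount(pp0)=3>1 -> COPY to pp5. 6 ppages; refcounts: pp0:2 pp1:2 pp2:2 pp3:1 pp4:1 pp5:1
Op 8: read(P1, v2) -> 128. No state change.
Op 9: read(P1, v0) -> 17. No state change.
Op 10: fork(P0) -> P3. 6 ppages; refcounts: pp0:2 pp1:3 pp2:3 pp3:1 pp4:1 pp5:2

yes yes no yes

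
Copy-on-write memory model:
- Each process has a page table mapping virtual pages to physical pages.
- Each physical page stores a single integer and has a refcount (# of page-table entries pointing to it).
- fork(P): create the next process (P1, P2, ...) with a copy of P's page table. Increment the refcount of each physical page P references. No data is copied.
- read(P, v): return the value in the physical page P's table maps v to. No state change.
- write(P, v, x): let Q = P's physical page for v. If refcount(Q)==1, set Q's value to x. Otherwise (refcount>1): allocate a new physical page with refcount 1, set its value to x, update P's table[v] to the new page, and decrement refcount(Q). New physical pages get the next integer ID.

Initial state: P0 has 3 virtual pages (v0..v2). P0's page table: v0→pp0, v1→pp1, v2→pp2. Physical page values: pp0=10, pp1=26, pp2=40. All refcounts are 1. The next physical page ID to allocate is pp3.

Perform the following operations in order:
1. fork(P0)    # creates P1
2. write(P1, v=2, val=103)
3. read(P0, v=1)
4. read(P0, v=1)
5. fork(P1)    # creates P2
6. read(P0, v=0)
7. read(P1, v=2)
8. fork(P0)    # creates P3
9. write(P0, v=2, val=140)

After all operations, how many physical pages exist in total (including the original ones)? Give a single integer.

Answer: 5

Derivation:
Op 1: fork(P0) -> P1. 3 ppages; refcounts: pp0:2 pp1:2 pp2:2
Op 2: write(P1, v2, 103). refcount(pp2)=2>1 -> COPY to pp3. 4 ppages; refcounts: pp0:2 pp1:2 pp2:1 pp3:1
Op 3: read(P0, v1) -> 26. No state change.
Op 4: read(P0, v1) -> 26. No state change.
Op 5: fork(P1) -> P2. 4 ppages; refcounts: pp0:3 pp1:3 pp2:1 pp3:2
Op 6: read(P0, v0) -> 10. No state change.
Op 7: read(P1, v2) -> 103. No state change.
Op 8: fork(P0) -> P3. 4 ppages; refcounts: pp0:4 pp1:4 pp2:2 pp3:2
Op 9: write(P0, v2, 140). refcount(pp2)=2>1 -> COPY to pp4. 5 ppages; refcounts: pp0:4 pp1:4 pp2:1 pp3:2 pp4:1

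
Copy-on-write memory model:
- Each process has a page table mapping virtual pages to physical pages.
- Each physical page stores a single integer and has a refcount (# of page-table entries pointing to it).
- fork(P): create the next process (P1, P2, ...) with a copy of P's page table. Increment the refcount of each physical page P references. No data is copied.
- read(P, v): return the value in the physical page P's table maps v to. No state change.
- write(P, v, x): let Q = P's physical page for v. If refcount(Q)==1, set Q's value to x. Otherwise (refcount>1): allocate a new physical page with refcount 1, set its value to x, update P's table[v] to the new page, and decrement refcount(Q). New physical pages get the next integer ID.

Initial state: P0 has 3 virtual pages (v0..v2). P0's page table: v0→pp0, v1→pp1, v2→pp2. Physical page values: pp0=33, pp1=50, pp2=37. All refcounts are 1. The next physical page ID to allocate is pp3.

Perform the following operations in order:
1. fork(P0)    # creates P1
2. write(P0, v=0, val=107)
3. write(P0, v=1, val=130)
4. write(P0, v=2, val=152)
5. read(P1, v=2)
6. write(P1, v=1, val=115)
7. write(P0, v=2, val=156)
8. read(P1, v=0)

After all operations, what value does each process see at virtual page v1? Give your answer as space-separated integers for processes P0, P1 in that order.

Op 1: fork(P0) -> P1. 3 ppages; refcounts: pp0:2 pp1:2 pp2:2
Op 2: write(P0, v0, 107). refcount(pp0)=2>1 -> COPY to pp3. 4 ppages; refcounts: pp0:1 pp1:2 pp2:2 pp3:1
Op 3: write(P0, v1, 130). refcount(pp1)=2>1 -> COPY to pp4. 5 ppages; refcounts: pp0:1 pp1:1 pp2:2 pp3:1 pp4:1
Op 4: write(P0, v2, 152). refcount(pp2)=2>1 -> COPY to pp5. 6 ppages; refcounts: pp0:1 pp1:1 pp2:1 pp3:1 pp4:1 pp5:1
Op 5: read(P1, v2) -> 37. No state change.
Op 6: write(P1, v1, 115). refcount(pp1)=1 -> write in place. 6 ppages; refcounts: pp0:1 pp1:1 pp2:1 pp3:1 pp4:1 pp5:1
Op 7: write(P0, v2, 156). refcount(pp5)=1 -> write in place. 6 ppages; refcounts: pp0:1 pp1:1 pp2:1 pp3:1 pp4:1 pp5:1
Op 8: read(P1, v0) -> 33. No state change.
P0: v1 -> pp4 = 130
P1: v1 -> pp1 = 115

Answer: 130 115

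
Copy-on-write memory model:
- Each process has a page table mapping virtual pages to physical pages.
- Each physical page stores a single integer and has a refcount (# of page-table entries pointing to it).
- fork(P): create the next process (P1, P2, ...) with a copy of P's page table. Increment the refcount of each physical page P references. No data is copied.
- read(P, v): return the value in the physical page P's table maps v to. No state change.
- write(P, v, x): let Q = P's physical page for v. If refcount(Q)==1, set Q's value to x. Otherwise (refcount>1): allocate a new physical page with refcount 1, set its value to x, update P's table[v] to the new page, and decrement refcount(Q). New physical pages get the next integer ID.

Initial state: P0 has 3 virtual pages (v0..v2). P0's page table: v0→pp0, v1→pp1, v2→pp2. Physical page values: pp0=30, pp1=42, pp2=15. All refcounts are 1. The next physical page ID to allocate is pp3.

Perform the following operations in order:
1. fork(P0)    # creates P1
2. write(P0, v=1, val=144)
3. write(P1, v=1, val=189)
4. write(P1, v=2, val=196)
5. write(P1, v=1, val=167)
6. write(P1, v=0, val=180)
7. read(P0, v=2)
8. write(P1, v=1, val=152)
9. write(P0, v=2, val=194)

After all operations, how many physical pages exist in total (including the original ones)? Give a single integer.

Answer: 6

Derivation:
Op 1: fork(P0) -> P1. 3 ppages; refcounts: pp0:2 pp1:2 pp2:2
Op 2: write(P0, v1, 144). refcount(pp1)=2>1 -> COPY to pp3. 4 ppages; refcounts: pp0:2 pp1:1 pp2:2 pp3:1
Op 3: write(P1, v1, 189). refcount(pp1)=1 -> write in place. 4 ppages; refcounts: pp0:2 pp1:1 pp2:2 pp3:1
Op 4: write(P1, v2, 196). refcount(pp2)=2>1 -> COPY to pp4. 5 ppages; refcounts: pp0:2 pp1:1 pp2:1 pp3:1 pp4:1
Op 5: write(P1, v1, 167). refcount(pp1)=1 -> write in place. 5 ppages; refcounts: pp0:2 pp1:1 pp2:1 pp3:1 pp4:1
Op 6: write(P1, v0, 180). refcount(pp0)=2>1 -> COPY to pp5. 6 ppages; refcounts: pp0:1 pp1:1 pp2:1 pp3:1 pp4:1 pp5:1
Op 7: read(P0, v2) -> 15. No state change.
Op 8: write(P1, v1, 152). refcount(pp1)=1 -> write in place. 6 ppages; refcounts: pp0:1 pp1:1 pp2:1 pp3:1 pp4:1 pp5:1
Op 9: write(P0, v2, 194). refcount(pp2)=1 -> write in place. 6 ppages; refcounts: pp0:1 pp1:1 pp2:1 pp3:1 pp4:1 pp5:1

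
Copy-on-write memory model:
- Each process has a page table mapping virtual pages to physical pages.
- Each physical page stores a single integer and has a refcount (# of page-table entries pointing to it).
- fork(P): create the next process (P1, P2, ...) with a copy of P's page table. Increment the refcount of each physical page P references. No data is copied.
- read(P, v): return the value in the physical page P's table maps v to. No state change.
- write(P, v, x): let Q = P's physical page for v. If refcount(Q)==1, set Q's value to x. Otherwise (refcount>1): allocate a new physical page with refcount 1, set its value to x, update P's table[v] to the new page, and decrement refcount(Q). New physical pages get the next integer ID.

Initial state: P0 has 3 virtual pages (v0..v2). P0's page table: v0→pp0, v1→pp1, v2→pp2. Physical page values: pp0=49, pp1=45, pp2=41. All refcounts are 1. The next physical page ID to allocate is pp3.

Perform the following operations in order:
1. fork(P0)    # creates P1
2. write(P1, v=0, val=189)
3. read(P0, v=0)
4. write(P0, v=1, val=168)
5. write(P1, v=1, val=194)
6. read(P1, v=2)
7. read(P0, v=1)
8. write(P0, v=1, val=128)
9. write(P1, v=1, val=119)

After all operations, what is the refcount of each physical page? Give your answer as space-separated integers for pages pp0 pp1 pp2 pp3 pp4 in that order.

Op 1: fork(P0) -> P1. 3 ppages; refcounts: pp0:2 pp1:2 pp2:2
Op 2: write(P1, v0, 189). refcount(pp0)=2>1 -> COPY to pp3. 4 ppages; refcounts: pp0:1 pp1:2 pp2:2 pp3:1
Op 3: read(P0, v0) -> 49. No state change.
Op 4: write(P0, v1, 168). refcount(pp1)=2>1 -> COPY to pp4. 5 ppages; refcounts: pp0:1 pp1:1 pp2:2 pp3:1 pp4:1
Op 5: write(P1, v1, 194). refcount(pp1)=1 -> write in place. 5 ppages; refcounts: pp0:1 pp1:1 pp2:2 pp3:1 pp4:1
Op 6: read(P1, v2) -> 41. No state change.
Op 7: read(P0, v1) -> 168. No state change.
Op 8: write(P0, v1, 128). refcount(pp4)=1 -> write in place. 5 ppages; refcounts: pp0:1 pp1:1 pp2:2 pp3:1 pp4:1
Op 9: write(P1, v1, 119). refcount(pp1)=1 -> write in place. 5 ppages; refcounts: pp0:1 pp1:1 pp2:2 pp3:1 pp4:1

Answer: 1 1 2 1 1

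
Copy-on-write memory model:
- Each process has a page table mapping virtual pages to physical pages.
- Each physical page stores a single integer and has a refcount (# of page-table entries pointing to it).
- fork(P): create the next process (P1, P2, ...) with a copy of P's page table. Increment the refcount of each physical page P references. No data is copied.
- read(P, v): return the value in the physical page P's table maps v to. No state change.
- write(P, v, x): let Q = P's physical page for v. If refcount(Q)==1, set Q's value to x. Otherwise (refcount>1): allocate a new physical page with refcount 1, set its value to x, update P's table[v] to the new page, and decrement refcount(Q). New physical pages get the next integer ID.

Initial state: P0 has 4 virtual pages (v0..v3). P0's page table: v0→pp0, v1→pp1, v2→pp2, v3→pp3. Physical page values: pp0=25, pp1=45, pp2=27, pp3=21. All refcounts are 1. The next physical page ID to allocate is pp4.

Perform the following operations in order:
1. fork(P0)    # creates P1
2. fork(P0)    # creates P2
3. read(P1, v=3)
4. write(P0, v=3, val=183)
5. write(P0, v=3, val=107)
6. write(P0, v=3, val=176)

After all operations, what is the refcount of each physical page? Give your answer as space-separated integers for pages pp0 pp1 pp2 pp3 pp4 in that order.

Op 1: fork(P0) -> P1. 4 ppages; refcounts: pp0:2 pp1:2 pp2:2 pp3:2
Op 2: fork(P0) -> P2. 4 ppages; refcounts: pp0:3 pp1:3 pp2:3 pp3:3
Op 3: read(P1, v3) -> 21. No state change.
Op 4: write(P0, v3, 183). refcount(pp3)=3>1 -> COPY to pp4. 5 ppages; refcounts: pp0:3 pp1:3 pp2:3 pp3:2 pp4:1
Op 5: write(P0, v3, 107). refcount(pp4)=1 -> write in place. 5 ppages; refcounts: pp0:3 pp1:3 pp2:3 pp3:2 pp4:1
Op 6: write(P0, v3, 176). refcount(pp4)=1 -> write in place. 5 ppages; refcounts: pp0:3 pp1:3 pp2:3 pp3:2 pp4:1

Answer: 3 3 3 2 1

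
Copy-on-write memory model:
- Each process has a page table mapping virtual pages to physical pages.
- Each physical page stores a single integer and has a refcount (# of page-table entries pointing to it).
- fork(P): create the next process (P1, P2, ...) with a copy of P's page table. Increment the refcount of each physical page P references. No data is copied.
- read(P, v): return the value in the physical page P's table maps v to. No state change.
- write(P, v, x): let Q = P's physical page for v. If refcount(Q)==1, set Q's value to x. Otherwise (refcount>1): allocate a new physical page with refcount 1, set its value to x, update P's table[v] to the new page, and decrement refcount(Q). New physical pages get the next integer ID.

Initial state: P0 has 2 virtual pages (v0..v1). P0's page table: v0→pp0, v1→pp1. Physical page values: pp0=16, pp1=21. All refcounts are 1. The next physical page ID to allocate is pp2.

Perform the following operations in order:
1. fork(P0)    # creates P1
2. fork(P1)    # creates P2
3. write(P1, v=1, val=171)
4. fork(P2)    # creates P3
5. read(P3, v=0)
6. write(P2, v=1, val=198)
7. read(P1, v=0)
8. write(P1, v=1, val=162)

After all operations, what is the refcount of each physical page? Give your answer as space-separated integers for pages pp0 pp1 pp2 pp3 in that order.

Op 1: fork(P0) -> P1. 2 ppages; refcounts: pp0:2 pp1:2
Op 2: fork(P1) -> P2. 2 ppages; refcounts: pp0:3 pp1:3
Op 3: write(P1, v1, 171). refcount(pp1)=3>1 -> COPY to pp2. 3 ppages; refcounts: pp0:3 pp1:2 pp2:1
Op 4: fork(P2) -> P3. 3 ppages; refcounts: pp0:4 pp1:3 pp2:1
Op 5: read(P3, v0) -> 16. No state change.
Op 6: write(P2, v1, 198). refcount(pp1)=3>1 -> COPY to pp3. 4 ppages; refcounts: pp0:4 pp1:2 pp2:1 pp3:1
Op 7: read(P1, v0) -> 16. No state change.
Op 8: write(P1, v1, 162). refcount(pp2)=1 -> write in place. 4 ppages; refcounts: pp0:4 pp1:2 pp2:1 pp3:1

Answer: 4 2 1 1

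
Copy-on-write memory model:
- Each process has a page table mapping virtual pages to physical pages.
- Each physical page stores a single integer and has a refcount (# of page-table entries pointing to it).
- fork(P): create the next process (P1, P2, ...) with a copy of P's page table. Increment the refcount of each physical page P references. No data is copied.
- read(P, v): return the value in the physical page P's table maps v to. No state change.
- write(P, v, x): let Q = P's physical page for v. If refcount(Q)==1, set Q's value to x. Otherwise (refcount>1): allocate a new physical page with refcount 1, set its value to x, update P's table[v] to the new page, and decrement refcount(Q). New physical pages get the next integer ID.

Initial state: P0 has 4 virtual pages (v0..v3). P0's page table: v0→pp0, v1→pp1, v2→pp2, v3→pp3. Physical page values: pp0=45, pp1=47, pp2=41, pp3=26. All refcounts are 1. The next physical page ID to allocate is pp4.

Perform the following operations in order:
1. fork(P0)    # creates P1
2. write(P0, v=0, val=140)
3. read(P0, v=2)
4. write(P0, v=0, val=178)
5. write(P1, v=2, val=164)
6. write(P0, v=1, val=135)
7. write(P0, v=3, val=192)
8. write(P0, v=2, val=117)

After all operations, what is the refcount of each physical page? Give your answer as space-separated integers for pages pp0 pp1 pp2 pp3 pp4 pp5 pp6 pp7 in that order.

Op 1: fork(P0) -> P1. 4 ppages; refcounts: pp0:2 pp1:2 pp2:2 pp3:2
Op 2: write(P0, v0, 140). refcount(pp0)=2>1 -> COPY to pp4. 5 ppages; refcounts: pp0:1 pp1:2 pp2:2 pp3:2 pp4:1
Op 3: read(P0, v2) -> 41. No state change.
Op 4: write(P0, v0, 178). refcount(pp4)=1 -> write in place. 5 ppages; refcounts: pp0:1 pp1:2 pp2:2 pp3:2 pp4:1
Op 5: write(P1, v2, 164). refcount(pp2)=2>1 -> COPY to pp5. 6 ppages; refcounts: pp0:1 pp1:2 pp2:1 pp3:2 pp4:1 pp5:1
Op 6: write(P0, v1, 135). refcount(pp1)=2>1 -> COPY to pp6. 7 ppages; refcounts: pp0:1 pp1:1 pp2:1 pp3:2 pp4:1 pp5:1 pp6:1
Op 7: write(P0, v3, 192). refcount(pp3)=2>1 -> COPY to pp7. 8 ppages; refcounts: pp0:1 pp1:1 pp2:1 pp3:1 pp4:1 pp5:1 pp6:1 pp7:1
Op 8: write(P0, v2, 117). refcount(pp2)=1 -> write in place. 8 ppages; refcounts: pp0:1 pp1:1 pp2:1 pp3:1 pp4:1 pp5:1 pp6:1 pp7:1

Answer: 1 1 1 1 1 1 1 1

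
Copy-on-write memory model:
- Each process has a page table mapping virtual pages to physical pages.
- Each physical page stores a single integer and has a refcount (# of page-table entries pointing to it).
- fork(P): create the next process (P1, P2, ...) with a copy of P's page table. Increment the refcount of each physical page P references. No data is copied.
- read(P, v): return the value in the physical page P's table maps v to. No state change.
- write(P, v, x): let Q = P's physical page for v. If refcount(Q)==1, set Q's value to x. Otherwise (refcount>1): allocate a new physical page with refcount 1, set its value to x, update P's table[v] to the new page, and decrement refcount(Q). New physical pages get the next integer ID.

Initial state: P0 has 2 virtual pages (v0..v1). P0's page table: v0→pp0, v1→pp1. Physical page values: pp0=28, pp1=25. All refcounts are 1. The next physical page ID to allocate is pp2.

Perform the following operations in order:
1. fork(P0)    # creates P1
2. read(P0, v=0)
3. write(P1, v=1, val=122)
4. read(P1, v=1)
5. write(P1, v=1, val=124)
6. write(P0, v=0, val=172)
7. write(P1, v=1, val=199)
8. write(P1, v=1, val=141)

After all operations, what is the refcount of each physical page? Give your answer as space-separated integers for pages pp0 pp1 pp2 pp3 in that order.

Op 1: fork(P0) -> P1. 2 ppages; refcounts: pp0:2 pp1:2
Op 2: read(P0, v0) -> 28. No state change.
Op 3: write(P1, v1, 122). refcount(pp1)=2>1 -> COPY to pp2. 3 ppages; refcounts: pp0:2 pp1:1 pp2:1
Op 4: read(P1, v1) -> 122. No state change.
Op 5: write(P1, v1, 124). refcount(pp2)=1 -> write in place. 3 ppages; refcounts: pp0:2 pp1:1 pp2:1
Op 6: write(P0, v0, 172). refcount(pp0)=2>1 -> COPY to pp3. 4 ppages; refcounts: pp0:1 pp1:1 pp2:1 pp3:1
Op 7: write(P1, v1, 199). refcount(pp2)=1 -> write in place. 4 ppages; refcounts: pp0:1 pp1:1 pp2:1 pp3:1
Op 8: write(P1, v1, 141). refcount(pp2)=1 -> write in place. 4 ppages; refcounts: pp0:1 pp1:1 pp2:1 pp3:1

Answer: 1 1 1 1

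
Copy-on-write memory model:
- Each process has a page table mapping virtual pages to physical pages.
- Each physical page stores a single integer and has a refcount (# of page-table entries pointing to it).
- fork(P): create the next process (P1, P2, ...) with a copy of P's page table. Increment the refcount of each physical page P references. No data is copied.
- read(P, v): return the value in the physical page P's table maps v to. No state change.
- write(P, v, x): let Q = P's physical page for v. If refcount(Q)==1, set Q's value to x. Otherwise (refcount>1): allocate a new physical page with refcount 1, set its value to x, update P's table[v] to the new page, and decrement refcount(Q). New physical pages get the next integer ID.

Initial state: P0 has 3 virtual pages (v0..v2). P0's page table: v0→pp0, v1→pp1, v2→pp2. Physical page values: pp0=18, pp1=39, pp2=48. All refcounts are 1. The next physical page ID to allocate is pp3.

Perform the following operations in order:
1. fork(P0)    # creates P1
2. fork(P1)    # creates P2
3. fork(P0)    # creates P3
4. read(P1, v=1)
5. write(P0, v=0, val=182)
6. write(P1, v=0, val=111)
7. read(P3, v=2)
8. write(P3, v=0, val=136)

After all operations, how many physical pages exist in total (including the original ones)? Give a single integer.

Op 1: fork(P0) -> P1. 3 ppages; refcounts: pp0:2 pp1:2 pp2:2
Op 2: fork(P1) -> P2. 3 ppages; refcounts: pp0:3 pp1:3 pp2:3
Op 3: fork(P0) -> P3. 3 ppages; refcounts: pp0:4 pp1:4 pp2:4
Op 4: read(P1, v1) -> 39. No state change.
Op 5: write(P0, v0, 182). refcount(pp0)=4>1 -> COPY to pp3. 4 ppages; refcounts: pp0:3 pp1:4 pp2:4 pp3:1
Op 6: write(P1, v0, 111). refcount(pp0)=3>1 -> COPY to pp4. 5 ppages; refcounts: pp0:2 pp1:4 pp2:4 pp3:1 pp4:1
Op 7: read(P3, v2) -> 48. No state change.
Op 8: write(P3, v0, 136). refcount(pp0)=2>1 -> COPY to pp5. 6 ppages; refcounts: pp0:1 pp1:4 pp2:4 pp3:1 pp4:1 pp5:1

Answer: 6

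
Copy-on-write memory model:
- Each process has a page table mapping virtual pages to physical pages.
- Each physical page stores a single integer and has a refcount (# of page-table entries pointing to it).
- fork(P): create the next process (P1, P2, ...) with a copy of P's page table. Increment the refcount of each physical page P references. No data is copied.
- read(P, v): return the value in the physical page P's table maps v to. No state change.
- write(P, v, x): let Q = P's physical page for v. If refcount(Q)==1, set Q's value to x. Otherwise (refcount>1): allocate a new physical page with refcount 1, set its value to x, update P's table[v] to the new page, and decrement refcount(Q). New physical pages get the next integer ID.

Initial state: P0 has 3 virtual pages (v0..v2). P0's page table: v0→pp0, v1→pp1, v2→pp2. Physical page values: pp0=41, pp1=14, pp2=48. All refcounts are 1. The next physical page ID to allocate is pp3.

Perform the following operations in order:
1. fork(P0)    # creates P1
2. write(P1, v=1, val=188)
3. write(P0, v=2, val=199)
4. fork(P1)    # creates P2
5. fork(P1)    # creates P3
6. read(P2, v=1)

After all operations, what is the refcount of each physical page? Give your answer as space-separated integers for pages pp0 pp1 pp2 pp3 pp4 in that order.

Op 1: fork(P0) -> P1. 3 ppages; refcounts: pp0:2 pp1:2 pp2:2
Op 2: write(P1, v1, 188). refcount(pp1)=2>1 -> COPY to pp3. 4 ppages; refcounts: pp0:2 pp1:1 pp2:2 pp3:1
Op 3: write(P0, v2, 199). refcount(pp2)=2>1 -> COPY to pp4. 5 ppages; refcounts: pp0:2 pp1:1 pp2:1 pp3:1 pp4:1
Op 4: fork(P1) -> P2. 5 ppages; refcounts: pp0:3 pp1:1 pp2:2 pp3:2 pp4:1
Op 5: fork(P1) -> P3. 5 ppages; refcounts: pp0:4 pp1:1 pp2:3 pp3:3 pp4:1
Op 6: read(P2, v1) -> 188. No state change.

Answer: 4 1 3 3 1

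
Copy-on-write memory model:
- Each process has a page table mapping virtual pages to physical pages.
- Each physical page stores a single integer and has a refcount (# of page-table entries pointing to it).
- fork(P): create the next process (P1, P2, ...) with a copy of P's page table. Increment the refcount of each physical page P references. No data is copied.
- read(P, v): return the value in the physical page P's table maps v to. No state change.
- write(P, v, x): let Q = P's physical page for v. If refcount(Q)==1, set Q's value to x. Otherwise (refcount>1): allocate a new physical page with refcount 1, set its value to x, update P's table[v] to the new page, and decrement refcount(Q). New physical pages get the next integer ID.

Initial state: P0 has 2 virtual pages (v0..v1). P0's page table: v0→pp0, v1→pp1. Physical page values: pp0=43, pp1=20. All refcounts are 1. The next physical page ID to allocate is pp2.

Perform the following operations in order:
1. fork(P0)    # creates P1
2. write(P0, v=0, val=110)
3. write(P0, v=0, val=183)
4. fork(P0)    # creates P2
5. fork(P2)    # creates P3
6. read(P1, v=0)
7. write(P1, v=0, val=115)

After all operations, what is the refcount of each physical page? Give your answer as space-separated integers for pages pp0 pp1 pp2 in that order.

Op 1: fork(P0) -> P1. 2 ppages; refcounts: pp0:2 pp1:2
Op 2: write(P0, v0, 110). refcount(pp0)=2>1 -> COPY to pp2. 3 ppages; refcounts: pp0:1 pp1:2 pp2:1
Op 3: write(P0, v0, 183). refcount(pp2)=1 -> write in place. 3 ppages; refcounts: pp0:1 pp1:2 pp2:1
Op 4: fork(P0) -> P2. 3 ppages; refcounts: pp0:1 pp1:3 pp2:2
Op 5: fork(P2) -> P3. 3 ppages; refcounts: pp0:1 pp1:4 pp2:3
Op 6: read(P1, v0) -> 43. No state change.
Op 7: write(P1, v0, 115). refcount(pp0)=1 -> write in place. 3 ppages; refcounts: pp0:1 pp1:4 pp2:3

Answer: 1 4 3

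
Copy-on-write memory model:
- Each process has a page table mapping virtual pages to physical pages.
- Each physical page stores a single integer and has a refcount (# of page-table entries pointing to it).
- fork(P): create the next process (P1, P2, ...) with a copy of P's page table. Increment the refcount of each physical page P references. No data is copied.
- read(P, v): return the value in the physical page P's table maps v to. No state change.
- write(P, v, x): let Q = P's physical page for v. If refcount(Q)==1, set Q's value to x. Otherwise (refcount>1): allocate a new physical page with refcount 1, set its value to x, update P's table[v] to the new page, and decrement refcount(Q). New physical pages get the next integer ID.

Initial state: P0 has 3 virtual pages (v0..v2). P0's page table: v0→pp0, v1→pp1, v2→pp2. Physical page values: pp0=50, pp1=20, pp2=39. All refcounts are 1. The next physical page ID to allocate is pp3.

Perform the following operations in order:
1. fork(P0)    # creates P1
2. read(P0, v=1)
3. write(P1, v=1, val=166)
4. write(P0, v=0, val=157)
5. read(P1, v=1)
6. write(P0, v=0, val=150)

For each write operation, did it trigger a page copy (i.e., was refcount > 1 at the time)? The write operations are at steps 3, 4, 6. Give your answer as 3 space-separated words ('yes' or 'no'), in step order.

Op 1: fork(P0) -> P1. 3 ppages; refcounts: pp0:2 pp1:2 pp2:2
Op 2: read(P0, v1) -> 20. No state change.
Op 3: write(P1, v1, 166). refcount(pp1)=2>1 -> COPY to pp3. 4 ppages; refcounts: pp0:2 pp1:1 pp2:2 pp3:1
Op 4: write(P0, v0, 157). refcount(pp0)=2>1 -> COPY to pp4. 5 ppages; refcounts: pp0:1 pp1:1 pp2:2 pp3:1 pp4:1
Op 5: read(P1, v1) -> 166. No state change.
Op 6: write(P0, v0, 150). refcount(pp4)=1 -> write in place. 5 ppages; refcounts: pp0:1 pp1:1 pp2:2 pp3:1 pp4:1

yes yes no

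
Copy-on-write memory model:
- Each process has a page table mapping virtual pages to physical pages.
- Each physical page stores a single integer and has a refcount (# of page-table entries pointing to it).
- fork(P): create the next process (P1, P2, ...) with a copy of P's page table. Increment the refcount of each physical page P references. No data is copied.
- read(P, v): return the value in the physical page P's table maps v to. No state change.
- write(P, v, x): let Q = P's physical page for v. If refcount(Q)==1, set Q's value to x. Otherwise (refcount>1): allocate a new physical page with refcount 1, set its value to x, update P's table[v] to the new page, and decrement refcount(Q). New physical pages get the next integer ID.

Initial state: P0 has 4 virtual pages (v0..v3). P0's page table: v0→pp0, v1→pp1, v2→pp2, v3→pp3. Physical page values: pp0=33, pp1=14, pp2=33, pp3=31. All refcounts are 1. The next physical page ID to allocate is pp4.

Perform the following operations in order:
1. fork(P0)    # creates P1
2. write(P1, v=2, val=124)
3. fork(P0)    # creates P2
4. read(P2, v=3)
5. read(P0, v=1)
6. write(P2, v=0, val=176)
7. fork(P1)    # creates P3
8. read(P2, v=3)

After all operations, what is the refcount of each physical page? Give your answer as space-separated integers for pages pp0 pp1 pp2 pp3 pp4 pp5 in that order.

Answer: 3 4 2 4 2 1

Derivation:
Op 1: fork(P0) -> P1. 4 ppages; refcounts: pp0:2 pp1:2 pp2:2 pp3:2
Op 2: write(P1, v2, 124). refcount(pp2)=2>1 -> COPY to pp4. 5 ppages; refcounts: pp0:2 pp1:2 pp2:1 pp3:2 pp4:1
Op 3: fork(P0) -> P2. 5 ppages; refcounts: pp0:3 pp1:3 pp2:2 pp3:3 pp4:1
Op 4: read(P2, v3) -> 31. No state change.
Op 5: read(P0, v1) -> 14. No state change.
Op 6: write(P2, v0, 176). refcount(pp0)=3>1 -> COPY to pp5. 6 ppages; refcounts: pp0:2 pp1:3 pp2:2 pp3:3 pp4:1 pp5:1
Op 7: fork(P1) -> P3. 6 ppages; refcounts: pp0:3 pp1:4 pp2:2 pp3:4 pp4:2 pp5:1
Op 8: read(P2, v3) -> 31. No state change.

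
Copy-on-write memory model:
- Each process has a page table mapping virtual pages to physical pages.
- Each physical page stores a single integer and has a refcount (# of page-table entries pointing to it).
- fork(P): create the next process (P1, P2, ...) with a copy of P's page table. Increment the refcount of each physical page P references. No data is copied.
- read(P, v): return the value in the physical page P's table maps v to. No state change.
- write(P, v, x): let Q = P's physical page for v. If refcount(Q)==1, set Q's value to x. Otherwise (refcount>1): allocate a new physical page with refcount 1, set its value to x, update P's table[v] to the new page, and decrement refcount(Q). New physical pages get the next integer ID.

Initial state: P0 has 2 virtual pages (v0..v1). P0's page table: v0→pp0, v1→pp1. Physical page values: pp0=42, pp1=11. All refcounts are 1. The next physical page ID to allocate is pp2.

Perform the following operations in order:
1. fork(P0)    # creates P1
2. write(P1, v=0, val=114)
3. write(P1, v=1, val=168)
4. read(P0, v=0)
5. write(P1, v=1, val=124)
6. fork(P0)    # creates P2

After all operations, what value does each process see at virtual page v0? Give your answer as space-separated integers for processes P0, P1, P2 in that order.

Answer: 42 114 42

Derivation:
Op 1: fork(P0) -> P1. 2 ppages; refcounts: pp0:2 pp1:2
Op 2: write(P1, v0, 114). refcount(pp0)=2>1 -> COPY to pp2. 3 ppages; refcounts: pp0:1 pp1:2 pp2:1
Op 3: write(P1, v1, 168). refcount(pp1)=2>1 -> COPY to pp3. 4 ppages; refcounts: pp0:1 pp1:1 pp2:1 pp3:1
Op 4: read(P0, v0) -> 42. No state change.
Op 5: write(P1, v1, 124). refcount(pp3)=1 -> write in place. 4 ppages; refcounts: pp0:1 pp1:1 pp2:1 pp3:1
Op 6: fork(P0) -> P2. 4 ppages; refcounts: pp0:2 pp1:2 pp2:1 pp3:1
P0: v0 -> pp0 = 42
P1: v0 -> pp2 = 114
P2: v0 -> pp0 = 42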